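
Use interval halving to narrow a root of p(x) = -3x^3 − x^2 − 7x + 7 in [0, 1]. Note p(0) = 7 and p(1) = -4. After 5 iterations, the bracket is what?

[0.71875, 0.75]

midpoint 0.5: p = 2.875 > 0 → [0.5, 1]
midpoint 0.75: p = -0.078125 < 0 → [0.5, 0.75]
midpoint 0.625: p = 1.501953 > 0 → [0.625, 0.75]
midpoint 0.6875: p = 0.74 > 0 → [0.6875, 0.75]
midpoint 0.71875: p = 0.3382 > 0 → [0.71875, 0.75]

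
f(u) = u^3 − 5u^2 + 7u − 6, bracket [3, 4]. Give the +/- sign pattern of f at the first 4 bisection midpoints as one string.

+---

m = 3.5, f(m) = 0.125 (+); new bracket [3, 3.5]
m = 3.25, f(m) = -1.734375 (−); new bracket [3.25, 3.5]
m = 3.375, f(m) = -0.884766 (−); new bracket [3.375, 3.5]
m = 3.4375, f(m) = -0.4006 (−); new bracket [3.4375, 3.5]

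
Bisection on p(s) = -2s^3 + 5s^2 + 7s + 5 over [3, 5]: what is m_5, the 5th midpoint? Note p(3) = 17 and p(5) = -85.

3.6875

s = 4 gives p = -15, negative; keep [3, 4]
s = 3.5 gives p = 5, positive; keep [3.5, 4]
s = 3.75 gives p = -3.90625, negative; keep [3.5, 3.75]
s = 3.625 gives p = 0.8086, positive; keep [3.625, 3.75]
s = 3.6875 gives p = -1.4819, negative; keep [3.625, 3.6875]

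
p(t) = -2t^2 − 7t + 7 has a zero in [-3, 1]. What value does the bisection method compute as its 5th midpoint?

midpoint -1: p = 12 > 0 → [-1, 1]
midpoint 0: p = 7 > 0 → [0, 1]
midpoint 0.5: p = 3 > 0 → [0.5, 1]
midpoint 0.75: p = 0.625 > 0 → [0.75, 1]
midpoint 0.875: p = -0.6562 < 0 → [0.75, 0.875]

0.875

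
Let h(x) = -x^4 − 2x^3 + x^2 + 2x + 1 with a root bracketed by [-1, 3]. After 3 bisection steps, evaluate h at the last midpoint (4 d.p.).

-5.5625

x = 1 gives h = 1, positive; keep [1, 3]
x = 2 gives h = -23, negative; keep [1, 2]
x = 1.5 gives h = -5.5625, negative; keep [1, 1.5]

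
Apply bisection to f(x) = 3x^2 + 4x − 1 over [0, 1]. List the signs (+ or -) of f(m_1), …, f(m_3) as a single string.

++-

midpoint 0.5: f = 1.75 > 0 → [0, 0.5]
midpoint 0.25: f = 0.1875 > 0 → [0, 0.25]
midpoint 0.125: f = -0.453125 < 0 → [0.125, 0.25]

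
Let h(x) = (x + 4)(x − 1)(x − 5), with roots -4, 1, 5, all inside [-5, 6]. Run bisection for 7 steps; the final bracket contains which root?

-4

h(0.5) = 10.125 > 0, so the root lies in [-5, 0.5]
h(-2.25) = 41.234375 > 0, so the root lies in [-5, -2.25]
h(-3.625) = 14.958984 > 0, so the root lies in [-5, -3.625]
h(-4.3125) = -15.4602 < 0, so the root lies in [-4.3125, -3.625]
h(-3.96875) = 1.3926 > 0, so the root lies in [-4.3125, -3.96875]
h(-4.140625) = -6.6078 < 0, so the root lies in [-4.140625, -3.96875]
h(-4.0546875) = -2.503 < 0, so the root lies in [-4.0546875, -3.96875]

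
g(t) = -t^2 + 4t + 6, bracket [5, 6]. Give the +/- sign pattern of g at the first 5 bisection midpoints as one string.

g(5.5) = -2.25 < 0, so the root lies in [5, 5.5]
g(5.25) = -0.5625 < 0, so the root lies in [5, 5.25]
g(5.125) = 0.234375 > 0, so the root lies in [5.125, 5.25]
g(5.1875) = -0.1602 < 0, so the root lies in [5.125, 5.1875]
g(5.15625) = 0.0381 > 0, so the root lies in [5.15625, 5.1875]

--+-+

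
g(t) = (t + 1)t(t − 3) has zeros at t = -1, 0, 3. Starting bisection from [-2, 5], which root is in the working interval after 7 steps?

3

g(1.5) = -5.625 < 0, so the root lies in [1.5, 5]
g(3.25) = 3.453125 > 0, so the root lies in [1.5, 3.25]
g(2.375) = -5.009766 < 0, so the root lies in [2.375, 3.25]
g(2.8125) = -2.0105 < 0, so the root lies in [2.8125, 3.25]
g(3.03125) = 0.3819 > 0, so the root lies in [2.8125, 3.03125]
g(2.921875) = -0.8953 < 0, so the root lies in [2.921875, 3.03125]
g(2.9765625) = -0.2774 < 0, so the root lies in [2.9765625, 3.03125]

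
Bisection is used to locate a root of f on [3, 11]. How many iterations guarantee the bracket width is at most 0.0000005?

Width after n steps is 8/2^n. Need 2^n ≥ 8/0.0000005 = 16000000.
2^23 = 8388608 < 16000000 ≤ 2^24 = 16777216, so n = 24.

24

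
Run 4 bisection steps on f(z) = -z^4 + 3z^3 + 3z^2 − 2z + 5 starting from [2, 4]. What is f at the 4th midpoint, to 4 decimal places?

-8.6155

m = 3, f(m) = 26 (+); new bracket [3, 4]
m = 3.5, f(m) = 13.3125 (+); new bracket [3.5, 4]
m = 3.75, f(m) = 0.136719 (+); new bracket [3.75, 4]
m = 3.875, f(m) = -8.6155 (−); new bracket [3.75, 3.875]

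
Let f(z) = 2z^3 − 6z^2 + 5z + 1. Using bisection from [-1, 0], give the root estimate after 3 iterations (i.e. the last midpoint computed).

midpoint -0.5: f = -3.25 < 0 → [-0.5, 0]
midpoint -0.25: f = -0.65625 < 0 → [-0.25, 0]
midpoint -0.125: f = 0.277344 > 0 → [-0.25, -0.125]

-0.125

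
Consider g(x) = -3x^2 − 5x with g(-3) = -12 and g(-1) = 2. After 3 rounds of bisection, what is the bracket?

x = -2 gives g = -2, negative; keep [-2, -1]
x = -1.5 gives g = 0.75, positive; keep [-2, -1.5]
x = -1.75 gives g = -0.4375, negative; keep [-1.75, -1.5]

[-1.75, -1.5]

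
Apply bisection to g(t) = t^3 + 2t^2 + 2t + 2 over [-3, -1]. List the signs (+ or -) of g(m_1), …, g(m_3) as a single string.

-+-

m = -2, g(m) = -2 (−); new bracket [-2, -1]
m = -1.5, g(m) = 0.125 (+); new bracket [-2, -1.5]
m = -1.75, g(m) = -0.734375 (−); new bracket [-1.75, -1.5]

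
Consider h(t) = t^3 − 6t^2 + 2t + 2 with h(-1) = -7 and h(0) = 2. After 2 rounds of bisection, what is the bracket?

[-0.5, -0.25]

m = -0.5, h(m) = -0.625 (−); new bracket [-0.5, 0]
m = -0.25, h(m) = 1.109375 (+); new bracket [-0.5, -0.25]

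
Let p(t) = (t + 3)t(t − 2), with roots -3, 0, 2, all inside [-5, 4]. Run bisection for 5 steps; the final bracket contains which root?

-3

t = -0.5 gives p = 3.125, positive; keep [-5, -0.5]
t = -2.75 gives p = 3.265625, positive; keep [-5, -2.75]
t = -3.875 gives p = -19.919922, negative; keep [-3.875, -2.75]
t = -3.3125 gives p = -5.4993, negative; keep [-3.3125, -2.75]
t = -3.03125 gives p = -0.4766, negative; keep [-3.03125, -2.75]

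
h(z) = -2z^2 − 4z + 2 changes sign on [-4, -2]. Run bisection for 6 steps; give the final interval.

[-2.4375, -2.40625]

midpoint -3: h = -4 < 0 → [-3, -2]
midpoint -2.5: h = -0.5 < 0 → [-2.5, -2]
midpoint -2.25: h = 0.875 > 0 → [-2.5, -2.25]
midpoint -2.375: h = 0.2188 > 0 → [-2.5, -2.375]
midpoint -2.4375: h = -0.1328 < 0 → [-2.4375, -2.375]
midpoint -2.40625: h = 0.0449 > 0 → [-2.4375, -2.40625]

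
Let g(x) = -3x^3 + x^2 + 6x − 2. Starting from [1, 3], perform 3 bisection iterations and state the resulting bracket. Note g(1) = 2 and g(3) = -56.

m = 2, g(m) = -10 (−); new bracket [1, 2]
m = 1.5, g(m) = -0.875 (−); new bracket [1, 1.5]
m = 1.25, g(m) = 1.203125 (+); new bracket [1.25, 1.5]

[1.25, 1.5]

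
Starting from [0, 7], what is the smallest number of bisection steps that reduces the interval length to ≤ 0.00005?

18

Width after n steps is 7/2^n. Need 2^n ≥ 7/0.00005 = 140000.
2^17 = 131072 < 140000 ≤ 2^18 = 262144, so n = 18.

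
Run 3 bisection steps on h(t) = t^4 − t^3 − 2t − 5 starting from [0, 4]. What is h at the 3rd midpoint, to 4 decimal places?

13.4375

midpoint 2: h = -1 < 0 → [2, 4]
midpoint 3: h = 43 > 0 → [2, 3]
midpoint 2.5: h = 13.4375 > 0 → [2, 2.5]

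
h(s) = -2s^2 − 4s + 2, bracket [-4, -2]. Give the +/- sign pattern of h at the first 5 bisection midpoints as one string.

h(-3) = -4 < 0, so the root lies in [-3, -2]
h(-2.5) = -0.5 < 0, so the root lies in [-2.5, -2]
h(-2.25) = 0.875 > 0, so the root lies in [-2.5, -2.25]
h(-2.375) = 0.2188 > 0, so the root lies in [-2.5, -2.375]
h(-2.4375) = -0.1328 < 0, so the root lies in [-2.4375, -2.375]

--++-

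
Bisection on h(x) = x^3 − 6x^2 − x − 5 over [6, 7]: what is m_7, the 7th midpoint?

6.2890625

x = 6.5 gives h = 9.625, positive; keep [6, 6.5]
x = 6.25 gives h = -1.484375, negative; keep [6.25, 6.5]
x = 6.375 gives h = 3.865234, positive; keep [6.25, 6.375]
x = 6.3125 gives h = 1.1399, positive; keep [6.25, 6.3125]
x = 6.28125 gives h = -0.1848, negative; keep [6.28125, 6.3125]
x = 6.296875 gives h = 0.4744, positive; keep [6.28125, 6.296875]
x = 6.2890625 gives h = 0.144, positive; keep [6.28125, 6.2890625]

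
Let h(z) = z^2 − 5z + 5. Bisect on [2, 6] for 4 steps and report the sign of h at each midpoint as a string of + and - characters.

+--+

m = 4, h(m) = 1 (+); new bracket [2, 4]
m = 3, h(m) = -1 (−); new bracket [3, 4]
m = 3.5, h(m) = -0.25 (−); new bracket [3.5, 4]
m = 3.75, h(m) = 0.3125 (+); new bracket [3.5, 3.75]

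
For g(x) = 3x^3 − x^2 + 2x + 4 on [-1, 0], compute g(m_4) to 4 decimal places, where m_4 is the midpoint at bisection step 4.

x = -0.5 gives g = 2.375, positive; keep [-1, -0.5]
x = -0.75 gives g = 0.671875, positive; keep [-1, -0.75]
x = -0.875 gives g = -0.525391, negative; keep [-0.875, -0.75]
x = -0.8125 gives g = 0.1057, positive; keep [-0.875, -0.8125]

0.1057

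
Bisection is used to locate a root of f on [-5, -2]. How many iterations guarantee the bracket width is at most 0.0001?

Width after n steps is 3/2^n. Need 2^n ≥ 3/0.0001 = 30000.
2^14 = 16384 < 30000 ≤ 2^15 = 32768, so n = 15.

15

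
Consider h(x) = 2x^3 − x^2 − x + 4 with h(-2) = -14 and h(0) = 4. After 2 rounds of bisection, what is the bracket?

m = -1, h(m) = 2 (+); new bracket [-2, -1]
m = -1.5, h(m) = -3.5 (−); new bracket [-1.5, -1]

[-1.5, -1]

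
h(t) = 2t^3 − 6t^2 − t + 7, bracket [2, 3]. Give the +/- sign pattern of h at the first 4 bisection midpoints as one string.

t = 2.5 gives h = -1.75, negative; keep [2.5, 3]
t = 2.75 gives h = 0.46875, positive; keep [2.5, 2.75]
t = 2.625 gives h = -0.792969, negative; keep [2.625, 2.75]
t = 2.6875 gives h = -0.2017, negative; keep [2.6875, 2.75]

-+--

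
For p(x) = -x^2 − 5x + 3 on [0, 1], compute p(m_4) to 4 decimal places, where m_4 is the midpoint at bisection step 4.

m = 0.5, p(m) = 0.25 (+); new bracket [0.5, 1]
m = 0.75, p(m) = -1.3125 (−); new bracket [0.5, 0.75]
m = 0.625, p(m) = -0.515625 (−); new bracket [0.5, 0.625]
m = 0.5625, p(m) = -0.1289 (−); new bracket [0.5, 0.5625]

-0.1289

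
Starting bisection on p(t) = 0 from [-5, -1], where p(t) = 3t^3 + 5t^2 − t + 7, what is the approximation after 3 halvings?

midpoint -3: p = -26 < 0 → [-3, -1]
midpoint -2: p = 5 > 0 → [-3, -2]
midpoint -2.5: p = -6.125 < 0 → [-2.5, -2]

-2.5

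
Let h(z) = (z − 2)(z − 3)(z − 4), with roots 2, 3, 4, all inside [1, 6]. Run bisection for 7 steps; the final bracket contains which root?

h(3.5) = -0.375 < 0, so the root lies in [3.5, 6]
h(4.75) = 3.609375 > 0, so the root lies in [3.5, 4.75]
h(4.125) = 0.298828 > 0, so the root lies in [3.5, 4.125]
h(3.8125) = -0.2761 < 0, so the root lies in [3.8125, 4.125]
h(3.96875) = -0.0596 < 0, so the root lies in [3.96875, 4.125]
h(4.046875) = 0.1004 > 0, so the root lies in [3.96875, 4.046875]
h(4.0078125) = 0.0158 > 0, so the root lies in [3.96875, 4.0078125]

4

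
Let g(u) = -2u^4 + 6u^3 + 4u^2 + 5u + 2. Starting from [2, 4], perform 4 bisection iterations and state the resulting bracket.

midpoint 3: g = 53 > 0 → [3, 4]
midpoint 3.5: g = 25.625 > 0 → [3.5, 4]
midpoint 3.75: g = -2.101562 < 0 → [3.5, 3.75]
midpoint 3.625: g = 13.144 > 0 → [3.625, 3.75]

[3.625, 3.75]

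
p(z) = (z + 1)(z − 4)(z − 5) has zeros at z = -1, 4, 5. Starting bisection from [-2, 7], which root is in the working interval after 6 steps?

m = 2.5, p(m) = 13.125 (+); new bracket [-2, 2.5]
m = 0.25, p(m) = 22.265625 (+); new bracket [-2, 0.25]
m = -0.875, p(m) = 3.580078 (+); new bracket [-2, -0.875]
m = -1.4375, p(m) = -15.3142 (−); new bracket [-1.4375, -0.875]
m = -1.15625, p(m) = -4.9599 (−); new bracket [-1.15625, -0.875]
m = -1.015625, p(m) = -0.4714 (−); new bracket [-1.015625, -0.875]

-1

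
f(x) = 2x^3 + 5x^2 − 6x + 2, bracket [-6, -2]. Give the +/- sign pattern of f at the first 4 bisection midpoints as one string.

-+-+

m = -4, f(m) = -22 (−); new bracket [-4, -2]
m = -3, f(m) = 11 (+); new bracket [-4, -3]
m = -3.5, f(m) = -1.5 (−); new bracket [-3.5, -3]
m = -3.25, f(m) = 5.6562 (+); new bracket [-3.5, -3.25]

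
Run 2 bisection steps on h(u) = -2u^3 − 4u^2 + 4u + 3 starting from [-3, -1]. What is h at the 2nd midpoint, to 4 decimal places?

h(-2) = -5 < 0, so the root lies in [-3, -2]
h(-2.5) = -0.75 < 0, so the root lies in [-3, -2.5]

-0.7500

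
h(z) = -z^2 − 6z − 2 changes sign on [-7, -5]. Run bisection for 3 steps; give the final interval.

[-5.75, -5.5]

midpoint -6: h = -2 < 0 → [-6, -5]
midpoint -5.5: h = 0.75 > 0 → [-6, -5.5]
midpoint -5.75: h = -0.5625 < 0 → [-5.75, -5.5]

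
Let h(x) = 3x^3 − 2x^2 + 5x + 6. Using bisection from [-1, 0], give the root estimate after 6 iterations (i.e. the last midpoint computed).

x = -0.5 gives h = 2.625, positive; keep [-1, -0.5]
x = -0.75 gives h = -0.140625, negative; keep [-0.75, -0.5]
x = -0.625 gives h = 1.361328, positive; keep [-0.75, -0.625]
x = -0.6875 gives h = 0.6423, positive; keep [-0.75, -0.6875]
x = -0.71875 gives h = 0.2591, positive; keep [-0.75, -0.71875]
x = -0.734375 gives h = 0.0614, positive; keep [-0.75, -0.734375]

-0.734375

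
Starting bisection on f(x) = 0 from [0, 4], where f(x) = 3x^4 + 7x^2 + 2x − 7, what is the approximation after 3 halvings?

0.5

midpoint 2: f = 73 > 0 → [0, 2]
midpoint 1: f = 5 > 0 → [0, 1]
midpoint 0.5: f = -4.0625 < 0 → [0.5, 1]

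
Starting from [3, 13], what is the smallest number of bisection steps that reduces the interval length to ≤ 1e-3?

14

Width after n steps is 10/2^n. Need 2^n ≥ 10/1e-3 = 10000.
2^13 = 8192 < 10000 ≤ 2^14 = 16384, so n = 14.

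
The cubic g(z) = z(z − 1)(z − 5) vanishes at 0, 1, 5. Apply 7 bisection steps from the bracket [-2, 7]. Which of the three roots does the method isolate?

5

z = 2.5 gives g = -9.375, negative; keep [2.5, 7]
z = 4.75 gives g = -4.453125, negative; keep [4.75, 7]
z = 5.875 gives g = 25.060547, positive; keep [4.75, 5.875]
z = 5.3125 gives g = 7.1594, positive; keep [4.75, 5.3125]
z = 5.03125 gives g = 0.6338, positive; keep [4.75, 5.03125]
z = 4.890625 gives g = -2.0811, negative; keep [4.890625, 5.03125]
z = 4.9609375 gives g = -0.7676, negative; keep [4.9609375, 5.03125]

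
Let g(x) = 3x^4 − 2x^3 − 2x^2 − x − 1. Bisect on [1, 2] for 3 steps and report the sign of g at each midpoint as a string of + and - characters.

m = 1.5, g(m) = 1.4375 (+); new bracket [1, 1.5]
m = 1.25, g(m) = -1.957031 (−); new bracket [1.25, 1.5]
m = 1.375, g(m) = -0.63208 (−); new bracket [1.375, 1.5]

+--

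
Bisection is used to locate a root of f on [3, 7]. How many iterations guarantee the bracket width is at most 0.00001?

Width after n steps is 4/2^n. Need 2^n ≥ 4/0.00001 = 400000.
2^18 = 262144 < 400000 ≤ 2^19 = 524288, so n = 19.

19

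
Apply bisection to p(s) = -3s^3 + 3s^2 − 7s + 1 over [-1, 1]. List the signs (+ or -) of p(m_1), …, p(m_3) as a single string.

m = 0, p(m) = 1 (+); new bracket [0, 1]
m = 0.5, p(m) = -2.125 (−); new bracket [0, 0.5]
m = 0.25, p(m) = -0.609375 (−); new bracket [0, 0.25]

+--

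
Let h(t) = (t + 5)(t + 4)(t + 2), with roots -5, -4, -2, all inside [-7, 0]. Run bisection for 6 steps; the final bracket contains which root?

h(-3.5) = -1.125 < 0, so the root lies in [-3.5, 0]
h(-1.75) = 1.828125 > 0, so the root lies in [-3.5, -1.75]
h(-2.625) = -2.041016 < 0, so the root lies in [-2.625, -1.75]
h(-2.1875) = -0.9558 < 0, so the root lies in [-2.1875, -1.75]
h(-1.96875) = 0.1924 > 0, so the root lies in [-2.1875, -1.96875]
h(-2.078125) = -0.4387 < 0, so the root lies in [-2.078125, -1.96875]

-2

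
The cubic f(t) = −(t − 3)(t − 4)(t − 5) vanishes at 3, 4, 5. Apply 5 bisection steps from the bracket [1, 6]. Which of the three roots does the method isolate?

3

midpoint 3.5: f = -0.375 < 0 → [1, 3.5]
midpoint 2.25: f = 3.609375 > 0 → [2.25, 3.5]
midpoint 2.875: f = 0.298828 > 0 → [2.875, 3.5]
midpoint 3.1875: f = -0.2761 < 0 → [2.875, 3.1875]
midpoint 3.03125: f = -0.0596 < 0 → [2.875, 3.03125]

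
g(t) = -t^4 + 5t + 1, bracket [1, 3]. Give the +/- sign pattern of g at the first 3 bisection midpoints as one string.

-++

m = 2, g(m) = -5 (−); new bracket [1, 2]
m = 1.5, g(m) = 3.4375 (+); new bracket [1.5, 2]
m = 1.75, g(m) = 0.371094 (+); new bracket [1.75, 2]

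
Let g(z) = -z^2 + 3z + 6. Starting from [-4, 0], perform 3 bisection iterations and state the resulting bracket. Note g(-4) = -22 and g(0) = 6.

[-1.5, -1]

g(-2) = -4 < 0, so the root lies in [-2, 0]
g(-1) = 2 > 0, so the root lies in [-2, -1]
g(-1.5) = -0.75 < 0, so the root lies in [-1.5, -1]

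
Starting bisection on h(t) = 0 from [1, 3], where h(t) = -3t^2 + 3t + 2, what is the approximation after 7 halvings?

h(2) = -4 < 0, so the root lies in [1, 2]
h(1.5) = -0.25 < 0, so the root lies in [1, 1.5]
h(1.25) = 1.0625 > 0, so the root lies in [1.25, 1.5]
h(1.375) = 0.4531 > 0, so the root lies in [1.375, 1.5]
h(1.4375) = 0.1133 > 0, so the root lies in [1.4375, 1.5]
h(1.46875) = -0.0654 < 0, so the root lies in [1.4375, 1.46875]
h(1.453125) = 0.0247 > 0, so the root lies in [1.453125, 1.46875]

1.453125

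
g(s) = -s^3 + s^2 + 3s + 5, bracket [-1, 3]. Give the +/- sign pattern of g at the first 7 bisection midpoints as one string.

++++---

m = 1, g(m) = 8 (+); new bracket [1, 3]
m = 2, g(m) = 7 (+); new bracket [2, 3]
m = 2.5, g(m) = 3.125 (+); new bracket [2.5, 3]
m = 2.75, g(m) = 0.0156 (+); new bracket [2.75, 3]
m = 2.875, g(m) = -1.873 (−); new bracket [2.75, 2.875]
m = 2.8125, g(m) = -0.8997 (−); new bracket [2.75, 2.8125]
m = 2.78125, g(m) = -0.4348 (−); new bracket [2.75, 2.78125]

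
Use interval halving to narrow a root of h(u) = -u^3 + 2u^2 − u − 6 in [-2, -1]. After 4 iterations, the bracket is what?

[-1.25, -1.1875]

midpoint -1.5: h = 3.375 > 0 → [-1.5, -1]
midpoint -1.25: h = 0.328125 > 0 → [-1.25, -1]
midpoint -1.125: h = -0.919922 < 0 → [-1.25, -1.125]
midpoint -1.1875: h = -0.3176 < 0 → [-1.25, -1.1875]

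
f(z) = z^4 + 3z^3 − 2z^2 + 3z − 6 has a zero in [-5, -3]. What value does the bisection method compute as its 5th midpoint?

-3.8125

midpoint -4: f = 14 > 0 → [-4, -3]
midpoint -3.5: f = -19.5625 < 0 → [-4, -3.5]
midpoint -3.75: f = -5.824219 < 0 → [-4, -3.75]
midpoint -3.875: f = 3.2561 > 0 → [-3.875, -3.75]
midpoint -3.8125: f = -1.4829 < 0 → [-3.875, -3.8125]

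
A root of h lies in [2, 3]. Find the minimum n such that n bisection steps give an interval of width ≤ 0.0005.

Width after n steps is 1/2^n. Need 2^n ≥ 1/0.0005 = 2000.
2^10 = 1024 < 2000 ≤ 2^11 = 2048, so n = 11.

11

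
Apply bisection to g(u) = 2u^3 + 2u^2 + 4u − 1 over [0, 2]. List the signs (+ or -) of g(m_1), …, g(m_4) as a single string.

+++-

g(1) = 7 > 0, so the root lies in [0, 1]
g(0.5) = 1.75 > 0, so the root lies in [0, 0.5]
g(0.25) = 0.15625 > 0, so the root lies in [0, 0.25]
g(0.125) = -0.4648 < 0, so the root lies in [0.125, 0.25]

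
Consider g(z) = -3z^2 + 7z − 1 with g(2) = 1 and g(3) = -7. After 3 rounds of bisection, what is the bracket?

z = 2.5 gives g = -2.25, negative; keep [2, 2.5]
z = 2.25 gives g = -0.4375, negative; keep [2, 2.25]
z = 2.125 gives g = 0.328125, positive; keep [2.125, 2.25]

[2.125, 2.25]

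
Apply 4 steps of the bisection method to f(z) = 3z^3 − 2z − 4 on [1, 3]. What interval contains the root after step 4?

[1.25, 1.375]

z = 2 gives f = 16, positive; keep [1, 2]
z = 1.5 gives f = 3.125, positive; keep [1, 1.5]
z = 1.25 gives f = -0.640625, negative; keep [1.25, 1.5]
z = 1.375 gives f = 1.0488, positive; keep [1.25, 1.375]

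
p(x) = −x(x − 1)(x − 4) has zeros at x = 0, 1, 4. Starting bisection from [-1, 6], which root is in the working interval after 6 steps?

p(2.5) = 5.625 > 0, so the root lies in [2.5, 6]
p(4.25) = -3.453125 < 0, so the root lies in [2.5, 4.25]
p(3.375) = 5.009766 > 0, so the root lies in [3.375, 4.25]
p(3.8125) = 2.0105 > 0, so the root lies in [3.8125, 4.25]
p(4.03125) = -0.3819 < 0, so the root lies in [3.8125, 4.03125]
p(3.921875) = 0.8953 > 0, so the root lies in [3.921875, 4.03125]

4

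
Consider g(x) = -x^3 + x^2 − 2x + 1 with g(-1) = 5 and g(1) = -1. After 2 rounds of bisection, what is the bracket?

[0.5, 1]

x = 0 gives g = 1, positive; keep [0, 1]
x = 0.5 gives g = 0.125, positive; keep [0.5, 1]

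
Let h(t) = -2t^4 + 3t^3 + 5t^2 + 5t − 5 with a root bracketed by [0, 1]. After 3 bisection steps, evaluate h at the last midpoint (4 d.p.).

0.5054

m = 0.5, h(m) = -1 (−); new bracket [0.5, 1]
m = 0.75, h(m) = 2.195312 (+); new bracket [0.5, 0.75]
m = 0.625, h(m) = 0.505371 (+); new bracket [0.5, 0.625]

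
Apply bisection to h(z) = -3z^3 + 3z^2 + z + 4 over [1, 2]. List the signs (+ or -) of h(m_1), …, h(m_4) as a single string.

+-+-

midpoint 1.5: h = 2.125 > 0 → [1.5, 2]
midpoint 1.75: h = -1.140625 < 0 → [1.5, 1.75]
midpoint 1.625: h = 0.673828 > 0 → [1.625, 1.75]
midpoint 1.6875: h = -0.1858 < 0 → [1.625, 1.6875]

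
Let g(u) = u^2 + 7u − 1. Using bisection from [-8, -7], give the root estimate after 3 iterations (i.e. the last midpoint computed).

m = -7.5, g(m) = 2.75 (+); new bracket [-7.5, -7]
m = -7.25, g(m) = 0.8125 (+); new bracket [-7.25, -7]
m = -7.125, g(m) = -0.109375 (−); new bracket [-7.25, -7.125]

-7.125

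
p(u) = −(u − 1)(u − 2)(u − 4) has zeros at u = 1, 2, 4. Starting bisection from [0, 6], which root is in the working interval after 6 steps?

u = 3 gives p = 2, positive; keep [3, 6]
u = 4.5 gives p = -4.375, negative; keep [3, 4.5]
u = 3.75 gives p = 1.203125, positive; keep [3.75, 4.5]
u = 4.125 gives p = -0.8301, negative; keep [3.75, 4.125]
u = 3.9375 gives p = 0.3557, positive; keep [3.9375, 4.125]
u = 4.03125 gives p = -0.1924, negative; keep [3.9375, 4.03125]

4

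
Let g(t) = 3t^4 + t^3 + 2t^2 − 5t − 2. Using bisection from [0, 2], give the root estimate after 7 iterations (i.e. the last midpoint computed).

g(1) = -1 < 0, so the root lies in [1, 2]
g(1.5) = 13.5625 > 0, so the root lies in [1, 1.5]
g(1.25) = 4.152344 > 0, so the root lies in [1, 1.25]
g(1.125) = 1.1355 > 0, so the root lies in [1, 1.125]
g(1.0625) = -0.0319 < 0, so the root lies in [1.0625, 1.125]
g(1.09375) = 0.5256 > 0, so the root lies in [1.0625, 1.09375]
g(1.078125) = 0.2404 > 0, so the root lies in [1.0625, 1.078125]

1.078125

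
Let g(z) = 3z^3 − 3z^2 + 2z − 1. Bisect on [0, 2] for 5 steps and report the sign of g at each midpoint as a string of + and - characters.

+-+--

z = 1 gives g = 1, positive; keep [0, 1]
z = 0.5 gives g = -0.375, negative; keep [0.5, 1]
z = 0.75 gives g = 0.078125, positive; keep [0.5, 0.75]
z = 0.625 gives g = -0.1895, negative; keep [0.625, 0.75]
z = 0.6875 gives g = -0.0681, negative; keep [0.6875, 0.75]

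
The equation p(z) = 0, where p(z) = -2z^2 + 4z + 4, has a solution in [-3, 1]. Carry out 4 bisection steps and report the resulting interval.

p(-1) = -2 < 0, so the root lies in [-1, 1]
p(0) = 4 > 0, so the root lies in [-1, 0]
p(-0.5) = 1.5 > 0, so the root lies in [-1, -0.5]
p(-0.75) = -0.125 < 0, so the root lies in [-0.75, -0.5]

[-0.75, -0.5]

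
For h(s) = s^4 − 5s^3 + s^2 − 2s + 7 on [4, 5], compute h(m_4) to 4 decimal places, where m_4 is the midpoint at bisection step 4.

-0.3633

s = 4.5 gives h = -27.3125, negative; keep [4.5, 5]
s = 4.75 gives h = -6.730469, negative; keep [4.75, 5]
s = 4.875 gives h = 6.533447, positive; keep [4.75, 4.875]
s = 4.8125 gives h = -0.3633, negative; keep [4.8125, 4.875]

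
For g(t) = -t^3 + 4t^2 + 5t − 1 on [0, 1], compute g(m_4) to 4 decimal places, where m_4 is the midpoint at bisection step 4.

0.0715

midpoint 0.5: g = 2.375 > 0 → [0, 0.5]
midpoint 0.25: g = 0.484375 > 0 → [0, 0.25]
midpoint 0.125: g = -0.314453 < 0 → [0.125, 0.25]
midpoint 0.1875: g = 0.0715 > 0 → [0.125, 0.1875]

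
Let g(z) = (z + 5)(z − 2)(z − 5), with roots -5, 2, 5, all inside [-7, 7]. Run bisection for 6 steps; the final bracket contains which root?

g(0) = 50 > 0, so the root lies in [-7, 0]
g(-3.5) = 70.125 > 0, so the root lies in [-7, -3.5]
g(-5.25) = -18.578125 < 0, so the root lies in [-5.25, -3.5]
g(-4.375) = 37.3535 > 0, so the root lies in [-5.25, -4.375]
g(-4.8125) = 12.5339 > 0, so the root lies in [-5.25, -4.8125]
g(-5.03125) = -2.2041 < 0, so the root lies in [-5.03125, -4.8125]

-5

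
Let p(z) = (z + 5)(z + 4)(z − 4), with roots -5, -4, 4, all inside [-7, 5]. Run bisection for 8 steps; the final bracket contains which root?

m = -1, p(m) = -60 (−); new bracket [-1, 5]
m = 2, p(m) = -84 (−); new bracket [2, 5]
m = 3.5, p(m) = -31.875 (−); new bracket [3.5, 5]
m = 4.25, p(m) = 19.0781 (+); new bracket [3.5, 4.25]
m = 3.875, p(m) = -8.7363 (−); new bracket [3.875, 4.25]
m = 4.0625, p(m) = 4.5667 (+); new bracket [3.875, 4.0625]
m = 3.96875, p(m) = -2.2334 (−); new bracket [3.96875, 4.0625]
m = 4.015625, p(m) = 1.1292 (+); new bracket [3.96875, 4.015625]

4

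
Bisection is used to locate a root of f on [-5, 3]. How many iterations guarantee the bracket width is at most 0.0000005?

24

Width after n steps is 8/2^n. Need 2^n ≥ 8/0.0000005 = 16000000.
2^23 = 8388608 < 16000000 ≤ 2^24 = 16777216, so n = 24.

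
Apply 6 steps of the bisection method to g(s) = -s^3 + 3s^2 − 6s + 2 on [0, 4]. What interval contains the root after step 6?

midpoint 2: g = -6 < 0 → [0, 2]
midpoint 1: g = -2 < 0 → [0, 1]
midpoint 0.5: g = -0.375 < 0 → [0, 0.5]
midpoint 0.25: g = 0.6719 > 0 → [0.25, 0.5]
midpoint 0.375: g = 0.1191 > 0 → [0.375, 0.5]
midpoint 0.4375: g = -0.1345 < 0 → [0.375, 0.4375]

[0.375, 0.4375]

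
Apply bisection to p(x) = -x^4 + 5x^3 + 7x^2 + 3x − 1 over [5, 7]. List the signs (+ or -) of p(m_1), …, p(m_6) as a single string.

+--++-

m = 6, p(m) = 53 (+); new bracket [6, 7]
m = 6.5, p(m) = -97.6875 (−); new bracket [6, 6.5]
m = 6.25, p(m) = -13.988281 (−); new bracket [6, 6.25]
m = 6.125, p(m) = 21.4783 (+); new bracket [6.125, 6.25]
m = 6.1875, p(m) = 4.2524 (+); new bracket [6.1875, 6.25]
m = 6.21875, p(m) = -4.7393 (−); new bracket [6.1875, 6.21875]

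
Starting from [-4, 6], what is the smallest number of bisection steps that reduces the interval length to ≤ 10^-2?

Width after n steps is 10/2^n. Need 2^n ≥ 10/10^-2 = 1000.
2^9 = 512 < 1000 ≤ 2^10 = 1024, so n = 10.

10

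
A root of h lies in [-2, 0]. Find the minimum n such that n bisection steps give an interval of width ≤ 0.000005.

19

Width after n steps is 2/2^n. Need 2^n ≥ 2/0.000005 = 400000.
2^18 = 262144 < 400000 ≤ 2^19 = 524288, so n = 19.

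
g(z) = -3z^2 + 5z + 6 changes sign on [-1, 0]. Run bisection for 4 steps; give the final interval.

[-0.8125, -0.75]

m = -0.5, g(m) = 2.75 (+); new bracket [-1, -0.5]
m = -0.75, g(m) = 0.5625 (+); new bracket [-1, -0.75]
m = -0.875, g(m) = -0.671875 (−); new bracket [-0.875, -0.75]
m = -0.8125, g(m) = -0.043 (−); new bracket [-0.8125, -0.75]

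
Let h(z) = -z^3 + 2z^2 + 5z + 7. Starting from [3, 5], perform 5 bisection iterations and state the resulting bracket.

m = 4, h(m) = -5 (−); new bracket [3, 4]
m = 3.5, h(m) = 6.125 (+); new bracket [3.5, 4]
m = 3.75, h(m) = 1.140625 (+); new bracket [3.75, 4]
m = 3.875, h(m) = -1.7793 (−); new bracket [3.75, 3.875]
m = 3.8125, h(m) = -0.2825 (−); new bracket [3.75, 3.8125]

[3.75, 3.8125]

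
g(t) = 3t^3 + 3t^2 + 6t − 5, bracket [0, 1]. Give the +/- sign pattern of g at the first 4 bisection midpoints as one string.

-++-

m = 0.5, g(m) = -0.875 (−); new bracket [0.5, 1]
m = 0.75, g(m) = 2.453125 (+); new bracket [0.5, 0.75]
m = 0.625, g(m) = 0.654297 (+); new bracket [0.5, 0.625]
m = 0.5625, g(m) = -0.1418 (−); new bracket [0.5625, 0.625]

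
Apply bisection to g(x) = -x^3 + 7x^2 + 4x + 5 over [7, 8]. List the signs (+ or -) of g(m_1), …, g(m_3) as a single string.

+--

x = 7.5 gives g = 6.875, positive; keep [7.5, 8]
x = 7.75 gives g = -9.046875, negative; keep [7.5, 7.75]
x = 7.625 gives g = -0.837891, negative; keep [7.5, 7.625]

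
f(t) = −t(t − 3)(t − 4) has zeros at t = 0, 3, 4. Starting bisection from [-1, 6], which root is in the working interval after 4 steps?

0

f(2.5) = -1.875 < 0, so the root lies in [-1, 2.5]
f(0.75) = -5.484375 < 0, so the root lies in [-1, 0.75]
f(-0.125) = 1.611328 > 0, so the root lies in [-0.125, 0.75]
f(0.3125) = -3.0969 < 0, so the root lies in [-0.125, 0.3125]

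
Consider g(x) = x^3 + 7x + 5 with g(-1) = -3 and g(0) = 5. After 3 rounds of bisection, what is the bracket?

[-0.75, -0.625]

m = -0.5, g(m) = 1.375 (+); new bracket [-1, -0.5]
m = -0.75, g(m) = -0.671875 (−); new bracket [-0.75, -0.5]
m = -0.625, g(m) = 0.380859 (+); new bracket [-0.75, -0.625]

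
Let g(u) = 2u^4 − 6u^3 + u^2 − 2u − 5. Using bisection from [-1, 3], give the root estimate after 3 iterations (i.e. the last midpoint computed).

g(1) = -10 < 0, so the root lies in [-1, 1]
g(0) = -5 < 0, so the root lies in [-1, 0]
g(-0.5) = -2.875 < 0, so the root lies in [-1, -0.5]

-0.5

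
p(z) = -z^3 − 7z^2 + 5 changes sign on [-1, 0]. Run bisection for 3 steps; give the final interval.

[-1, -0.875]

z = -0.5 gives p = 3.375, positive; keep [-1, -0.5]
z = -0.75 gives p = 1.484375, positive; keep [-1, -0.75]
z = -0.875 gives p = 0.310547, positive; keep [-1, -0.875]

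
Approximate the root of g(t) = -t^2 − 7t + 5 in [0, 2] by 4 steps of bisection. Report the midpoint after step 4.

0.625

g(1) = -3 < 0, so the root lies in [0, 1]
g(0.5) = 1.25 > 0, so the root lies in [0.5, 1]
g(0.75) = -0.8125 < 0, so the root lies in [0.5, 0.75]
g(0.625) = 0.2344 > 0, so the root lies in [0.625, 0.75]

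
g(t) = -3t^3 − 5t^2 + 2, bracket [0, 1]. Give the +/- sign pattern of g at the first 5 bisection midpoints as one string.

+---+

t = 0.5 gives g = 0.375, positive; keep [0.5, 1]
t = 0.75 gives g = -2.078125, negative; keep [0.5, 0.75]
t = 0.625 gives g = -0.685547, negative; keep [0.5, 0.625]
t = 0.5625 gives g = -0.116, negative; keep [0.5, 0.5625]
t = 0.53125 gives g = 0.1391, positive; keep [0.53125, 0.5625]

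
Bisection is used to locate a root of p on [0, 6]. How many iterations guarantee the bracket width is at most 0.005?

11

Width after n steps is 6/2^n. Need 2^n ≥ 6/0.005 = 1200.
2^10 = 1024 < 1200 ≤ 2^11 = 2048, so n = 11.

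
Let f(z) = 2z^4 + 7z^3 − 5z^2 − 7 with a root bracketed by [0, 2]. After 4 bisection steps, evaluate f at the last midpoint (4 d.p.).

-0.1577

z = 1 gives f = -3, negative; keep [1, 2]
z = 1.5 gives f = 15.5, positive; keep [1, 1.5]
z = 1.25 gives f = 3.742188, positive; keep [1, 1.25]
z = 1.125 gives f = -0.1577, negative; keep [1.125, 1.25]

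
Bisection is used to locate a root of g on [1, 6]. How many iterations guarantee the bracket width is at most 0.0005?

Width after n steps is 5/2^n. Need 2^n ≥ 5/0.0005 = 10000.
2^13 = 8192 < 10000 ≤ 2^14 = 16384, so n = 14.

14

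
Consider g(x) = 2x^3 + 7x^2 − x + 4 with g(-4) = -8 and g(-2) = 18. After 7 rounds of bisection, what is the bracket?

[-3.78125, -3.765625]

midpoint -3: g = 16 > 0 → [-4, -3]
midpoint -3.5: g = 7.5 > 0 → [-4, -3.5]
midpoint -3.75: g = 0.71875 > 0 → [-4, -3.75]
midpoint -3.875: g = -3.3867 < 0 → [-3.875, -3.75]
midpoint -3.8125: g = -1.272 < 0 → [-3.8125, -3.75]
midpoint -3.78125: g = -0.2613 < 0 → [-3.78125, -3.75]
midpoint -3.765625: g = 0.2325 > 0 → [-3.78125, -3.765625]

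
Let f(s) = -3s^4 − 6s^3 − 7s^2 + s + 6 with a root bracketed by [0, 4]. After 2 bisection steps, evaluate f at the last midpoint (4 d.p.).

midpoint 2: f = -116 < 0 → [0, 2]
midpoint 1: f = -9 < 0 → [0, 1]

-9.0000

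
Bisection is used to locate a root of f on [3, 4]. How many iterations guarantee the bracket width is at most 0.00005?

Width after n steps is 1/2^n. Need 2^n ≥ 1/0.00005 = 20000.
2^14 = 16384 < 20000 ≤ 2^15 = 32768, so n = 15.

15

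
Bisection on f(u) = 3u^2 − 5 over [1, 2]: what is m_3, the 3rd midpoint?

1.375

f(1.5) = 1.75 > 0, so the root lies in [1, 1.5]
f(1.25) = -0.3125 < 0, so the root lies in [1.25, 1.5]
f(1.375) = 0.671875 > 0, so the root lies in [1.25, 1.375]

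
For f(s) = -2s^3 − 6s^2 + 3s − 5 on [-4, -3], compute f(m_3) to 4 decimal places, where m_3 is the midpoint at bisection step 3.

0.5508

m = -3.5, f(m) = -3.25 (−); new bracket [-4, -3.5]
m = -3.75, f(m) = 4.84375 (+); new bracket [-3.75, -3.5]
m = -3.625, f(m) = 0.550781 (+); new bracket [-3.625, -3.5]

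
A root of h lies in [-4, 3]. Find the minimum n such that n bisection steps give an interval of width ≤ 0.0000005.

Width after n steps is 7/2^n. Need 2^n ≥ 7/0.0000005 = 14000000.
2^23 = 8388608 < 14000000 ≤ 2^24 = 16777216, so n = 24.

24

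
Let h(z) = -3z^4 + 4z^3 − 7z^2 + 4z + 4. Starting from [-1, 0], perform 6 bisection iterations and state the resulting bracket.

m = -0.5, h(m) = -0.4375 (−); new bracket [-0.5, 0]
m = -0.25, h(m) = 2.488281 (+); new bracket [-0.5, -0.25]
m = -0.375, h(m) = 1.245361 (+); new bracket [-0.5, -0.375]
m = -0.4375, h(m) = 0.4653 (+); new bracket [-0.5, -0.4375]
m = -0.46875, h(m) = 0.0301 (+); new bracket [-0.5, -0.46875]
m = -0.484375, h(m) = -0.1995 (−); new bracket [-0.484375, -0.46875]

[-0.484375, -0.46875]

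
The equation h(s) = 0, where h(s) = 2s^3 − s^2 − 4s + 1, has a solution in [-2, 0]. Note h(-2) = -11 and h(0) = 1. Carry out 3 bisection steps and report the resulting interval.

[-1.5, -1.25]

m = -1, h(m) = 2 (+); new bracket [-2, -1]
m = -1.5, h(m) = -2 (−); new bracket [-1.5, -1]
m = -1.25, h(m) = 0.53125 (+); new bracket [-1.5, -1.25]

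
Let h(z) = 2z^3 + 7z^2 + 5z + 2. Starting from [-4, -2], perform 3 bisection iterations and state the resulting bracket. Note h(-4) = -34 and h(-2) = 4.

h(-3) = -4 < 0, so the root lies in [-3, -2]
h(-2.5) = 2 > 0, so the root lies in [-3, -2.5]
h(-2.75) = -0.40625 < 0, so the root lies in [-2.75, -2.5]

[-2.75, -2.5]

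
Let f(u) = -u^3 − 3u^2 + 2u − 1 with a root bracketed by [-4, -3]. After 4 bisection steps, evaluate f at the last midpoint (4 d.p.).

0.9734

f(-3.5) = -1.875 < 0, so the root lies in [-4, -3.5]
f(-3.75) = 2.046875 > 0, so the root lies in [-3.75, -3.5]
f(-3.625) = -0.037109 < 0, so the root lies in [-3.75, -3.625]
f(-3.6875) = 0.9734 > 0, so the root lies in [-3.6875, -3.625]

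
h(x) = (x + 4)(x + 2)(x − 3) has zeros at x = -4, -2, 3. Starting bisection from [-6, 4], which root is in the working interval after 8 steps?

3

x = -1 gives h = -12, negative; keep [-1, 4]
x = 1.5 gives h = -28.875, negative; keep [1.5, 4]
x = 2.75 gives h = -8.015625, negative; keep [2.75, 4]
x = 3.375 gives h = 14.8652, positive; keep [2.75, 3.375]
x = 3.0625 gives h = 2.2346, positive; keep [2.75, 3.0625]
x = 2.90625 gives h = -3.1766, negative; keep [2.90625, 3.0625]
x = 2.984375 gives h = -0.5439, negative; keep [2.984375, 3.0625]
x = 3.0234375 gives h = 0.8269, positive; keep [2.984375, 3.0234375]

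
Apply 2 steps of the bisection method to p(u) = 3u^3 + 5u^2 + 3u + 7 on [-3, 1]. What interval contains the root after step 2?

[-2, -1]

p(-1) = 6 > 0, so the root lies in [-3, -1]
p(-2) = -3 < 0, so the root lies in [-2, -1]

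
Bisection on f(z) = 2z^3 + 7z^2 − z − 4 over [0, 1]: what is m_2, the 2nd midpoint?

m = 0.5, f(m) = -2.5 (−); new bracket [0.5, 1]
m = 0.75, f(m) = 0.03125 (+); new bracket [0.5, 0.75]

0.75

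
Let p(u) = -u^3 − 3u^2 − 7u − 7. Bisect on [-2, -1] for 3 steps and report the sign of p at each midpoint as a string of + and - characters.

p(-1.5) = 0.125 > 0, so the root lies in [-1.5, -1]
p(-1.25) = -0.984375 < 0, so the root lies in [-1.5, -1.25]
p(-1.375) = -0.447266 < 0, so the root lies in [-1.5, -1.375]

+--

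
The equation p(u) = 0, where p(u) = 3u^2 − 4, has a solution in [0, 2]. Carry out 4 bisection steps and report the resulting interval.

[1.125, 1.25]

m = 1, p(m) = -1 (−); new bracket [1, 2]
m = 1.5, p(m) = 2.75 (+); new bracket [1, 1.5]
m = 1.25, p(m) = 0.6875 (+); new bracket [1, 1.25]
m = 1.125, p(m) = -0.2031 (−); new bracket [1.125, 1.25]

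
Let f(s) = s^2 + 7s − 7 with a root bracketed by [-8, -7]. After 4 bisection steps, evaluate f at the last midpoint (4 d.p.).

0.4414

midpoint -7.5: f = -3.25 < 0 → [-8, -7.5]
midpoint -7.75: f = -1.1875 < 0 → [-8, -7.75]
midpoint -7.875: f = -0.109375 < 0 → [-8, -7.875]
midpoint -7.9375: f = 0.4414 > 0 → [-7.9375, -7.875]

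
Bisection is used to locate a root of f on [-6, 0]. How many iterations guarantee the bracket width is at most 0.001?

Width after n steps is 6/2^n. Need 2^n ≥ 6/0.001 = 6000.
2^12 = 4096 < 6000 ≤ 2^13 = 8192, so n = 13.

13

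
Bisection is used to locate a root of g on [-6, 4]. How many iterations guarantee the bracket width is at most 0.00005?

Width after n steps is 10/2^n. Need 2^n ≥ 10/0.00005 = 200000.
2^17 = 131072 < 200000 ≤ 2^18 = 262144, so n = 18.

18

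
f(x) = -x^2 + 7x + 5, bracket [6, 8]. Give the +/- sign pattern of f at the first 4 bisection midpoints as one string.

x = 7 gives f = 5, positive; keep [7, 8]
x = 7.5 gives f = 1.25, positive; keep [7.5, 8]
x = 7.75 gives f = -0.8125, negative; keep [7.5, 7.75]
x = 7.625 gives f = 0.2344, positive; keep [7.625, 7.75]

++-+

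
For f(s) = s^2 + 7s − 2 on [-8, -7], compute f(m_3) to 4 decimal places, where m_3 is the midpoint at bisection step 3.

0.7656

s = -7.5 gives f = 1.75, positive; keep [-7.5, -7]
s = -7.25 gives f = -0.1875, negative; keep [-7.5, -7.25]
s = -7.375 gives f = 0.765625, positive; keep [-7.375, -7.25]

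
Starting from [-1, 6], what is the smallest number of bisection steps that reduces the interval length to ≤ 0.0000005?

24

Width after n steps is 7/2^n. Need 2^n ≥ 7/0.0000005 = 14000000.
2^23 = 8388608 < 14000000 ≤ 2^24 = 16777216, so n = 24.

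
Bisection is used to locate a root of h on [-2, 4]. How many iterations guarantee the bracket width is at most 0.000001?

23

Width after n steps is 6/2^n. Need 2^n ≥ 6/0.000001 = 6000000.
2^22 = 4194304 < 6000000 ≤ 2^23 = 8388608, so n = 23.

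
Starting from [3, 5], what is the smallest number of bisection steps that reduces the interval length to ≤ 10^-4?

15

Width after n steps is 2/2^n. Need 2^n ≥ 2/10^-4 = 20000.
2^14 = 16384 < 20000 ≤ 2^15 = 32768, so n = 15.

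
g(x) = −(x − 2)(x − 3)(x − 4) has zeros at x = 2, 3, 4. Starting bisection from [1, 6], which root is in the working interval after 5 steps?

4

x = 3.5 gives g = 0.375, positive; keep [3.5, 6]
x = 4.75 gives g = -3.609375, negative; keep [3.5, 4.75]
x = 4.125 gives g = -0.298828, negative; keep [3.5, 4.125]
x = 3.8125 gives g = 0.2761, positive; keep [3.8125, 4.125]
x = 3.96875 gives g = 0.0596, positive; keep [3.96875, 4.125]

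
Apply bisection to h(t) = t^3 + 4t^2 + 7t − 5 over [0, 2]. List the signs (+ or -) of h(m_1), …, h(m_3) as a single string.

t = 1 gives h = 7, positive; keep [0, 1]
t = 0.5 gives h = -0.375, negative; keep [0.5, 1]
t = 0.75 gives h = 2.921875, positive; keep [0.5, 0.75]

+-+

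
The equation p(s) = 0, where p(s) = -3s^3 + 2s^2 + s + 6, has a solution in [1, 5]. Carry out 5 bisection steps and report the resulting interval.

p(3) = -54 < 0, so the root lies in [1, 3]
p(2) = -8 < 0, so the root lies in [1, 2]
p(1.5) = 1.875 > 0, so the root lies in [1.5, 2]
p(1.75) = -2.2031 < 0, so the root lies in [1.5, 1.75]
p(1.625) = 0.0332 > 0, so the root lies in [1.625, 1.75]

[1.625, 1.75]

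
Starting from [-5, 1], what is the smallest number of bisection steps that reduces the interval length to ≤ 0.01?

10

Width after n steps is 6/2^n. Need 2^n ≥ 6/0.01 = 600.
2^9 = 512 < 600 ≤ 2^10 = 1024, so n = 10.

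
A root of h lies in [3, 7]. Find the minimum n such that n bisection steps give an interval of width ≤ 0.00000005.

Width after n steps is 4/2^n. Need 2^n ≥ 4/0.00000005 = 80000000.
2^26 = 67108864 < 80000000 ≤ 2^27 = 134217728, so n = 27.

27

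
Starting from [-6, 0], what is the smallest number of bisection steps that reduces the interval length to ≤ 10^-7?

26

Width after n steps is 6/2^n. Need 2^n ≥ 6/10^-7 = 60000000.
2^25 = 33554432 < 60000000 ≤ 2^26 = 67108864, so n = 26.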